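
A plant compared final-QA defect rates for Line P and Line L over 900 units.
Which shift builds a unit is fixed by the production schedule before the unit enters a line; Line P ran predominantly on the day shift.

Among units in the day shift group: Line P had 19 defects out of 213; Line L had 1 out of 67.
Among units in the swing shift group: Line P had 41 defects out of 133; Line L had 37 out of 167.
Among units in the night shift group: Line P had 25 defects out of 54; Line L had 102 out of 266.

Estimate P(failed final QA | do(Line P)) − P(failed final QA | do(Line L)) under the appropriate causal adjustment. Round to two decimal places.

Here shift is a common cause — it drives both which line a case falls under and the outcome. The crude comparison mixes populations; the stratum-specific rates are the causally relevant ones.
Adjusting over the population distribution of shift: 0.311·(0.089−0.015) + 0.333·(0.308−0.222) + 0.356·(0.463−0.383) = +0.080.

+0.08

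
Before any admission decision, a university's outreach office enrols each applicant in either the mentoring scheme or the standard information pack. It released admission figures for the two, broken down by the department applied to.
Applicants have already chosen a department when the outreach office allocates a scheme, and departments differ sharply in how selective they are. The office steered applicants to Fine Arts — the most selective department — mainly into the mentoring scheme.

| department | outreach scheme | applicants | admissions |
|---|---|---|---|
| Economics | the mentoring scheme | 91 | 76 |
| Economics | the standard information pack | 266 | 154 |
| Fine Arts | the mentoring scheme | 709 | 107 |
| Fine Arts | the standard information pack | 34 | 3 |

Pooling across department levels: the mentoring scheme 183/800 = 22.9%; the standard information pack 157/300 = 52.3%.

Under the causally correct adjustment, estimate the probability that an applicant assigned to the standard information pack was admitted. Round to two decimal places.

Here department is a common cause — it drives both which outreach scheme a case falls under and the outcome. The crude comparison mixes populations; the stratum-specific rates are the causally relevant ones.
Standardising the standard information pack to the population department mix: 0.325·154/266 + 0.675·3/34 = 0.247.

0.25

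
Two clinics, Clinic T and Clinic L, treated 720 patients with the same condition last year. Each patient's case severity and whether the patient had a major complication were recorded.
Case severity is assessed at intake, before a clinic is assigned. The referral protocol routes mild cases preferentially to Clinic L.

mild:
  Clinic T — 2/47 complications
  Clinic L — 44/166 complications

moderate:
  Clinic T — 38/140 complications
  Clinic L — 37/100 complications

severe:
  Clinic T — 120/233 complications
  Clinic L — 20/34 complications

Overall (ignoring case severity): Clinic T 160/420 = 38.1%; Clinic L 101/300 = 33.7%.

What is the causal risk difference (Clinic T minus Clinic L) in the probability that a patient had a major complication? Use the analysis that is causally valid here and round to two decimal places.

-0.13

Nothing the clinic does changes case severity; the imbalance is an allocation artefact. With case severity also predicting the outcome, the pooled figure is confounded, and the within-stratum comparison is the causal one.
Adjusting over the population distribution of case severity: 0.296·(0.043−0.265) + 0.333·(0.271−0.370) + 0.371·(0.515−0.588) = -0.126.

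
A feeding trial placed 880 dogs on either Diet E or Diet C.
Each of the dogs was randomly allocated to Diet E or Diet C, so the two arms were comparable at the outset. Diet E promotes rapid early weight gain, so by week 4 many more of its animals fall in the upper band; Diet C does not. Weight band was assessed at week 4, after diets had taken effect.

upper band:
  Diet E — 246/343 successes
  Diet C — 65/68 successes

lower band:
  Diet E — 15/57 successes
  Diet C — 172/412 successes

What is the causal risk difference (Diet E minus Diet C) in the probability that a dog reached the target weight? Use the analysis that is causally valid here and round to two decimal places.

Diet C is higher inside every week-4 weight band stratum but Diet E is higher in aggregate. Whether to stratify depends on how week-4 weight band relates to the diet.
Stratifying would compare diets among dogs the diets themselves sorted into week-4 weight band groups — a form of selection on an intermediate. The unconditioned pooled rates give the total causal effect.
The causal difference is the pooled difference: 0.652 − 0.494 = +0.159.

+0.16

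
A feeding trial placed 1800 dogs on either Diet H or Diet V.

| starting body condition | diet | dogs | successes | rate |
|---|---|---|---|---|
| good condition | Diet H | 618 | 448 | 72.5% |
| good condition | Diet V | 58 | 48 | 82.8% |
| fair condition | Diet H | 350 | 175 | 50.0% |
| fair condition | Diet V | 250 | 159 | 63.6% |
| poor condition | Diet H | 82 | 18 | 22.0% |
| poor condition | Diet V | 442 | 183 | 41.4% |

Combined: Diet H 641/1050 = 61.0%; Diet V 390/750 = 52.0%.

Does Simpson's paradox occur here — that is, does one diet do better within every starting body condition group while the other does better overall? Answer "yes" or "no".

yes

Within each starting body condition level (good condition 72.5% vs 82.8%; fair condition 50.0% vs 63.6%; poor condition 22.0% vs 41.4%), Diet V has the higher rate every time. Pooled: 61.0% vs 52.0% — Diet H has the higher rate overall. The two comparisons disagree.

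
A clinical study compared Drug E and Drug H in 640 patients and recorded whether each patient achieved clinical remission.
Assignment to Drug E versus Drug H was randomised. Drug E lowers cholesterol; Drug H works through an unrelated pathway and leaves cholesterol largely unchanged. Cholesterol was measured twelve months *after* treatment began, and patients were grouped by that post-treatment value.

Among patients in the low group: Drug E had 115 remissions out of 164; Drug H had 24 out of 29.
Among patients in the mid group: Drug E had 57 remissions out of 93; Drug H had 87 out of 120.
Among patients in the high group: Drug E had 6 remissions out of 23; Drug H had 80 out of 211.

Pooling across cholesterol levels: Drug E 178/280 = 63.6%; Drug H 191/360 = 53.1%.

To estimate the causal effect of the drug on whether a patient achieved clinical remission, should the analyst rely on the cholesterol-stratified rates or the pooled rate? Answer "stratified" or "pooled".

Cholesterol lies on the pathway drug → cholesterol → outcome, so adjusting for it blocks the indirect effect. For the total causal effect of drug, use the unadjusted pooled rates.
Pooled: Drug E 63.6% vs Drug H 53.1%; Drug E is higher overall.

pooled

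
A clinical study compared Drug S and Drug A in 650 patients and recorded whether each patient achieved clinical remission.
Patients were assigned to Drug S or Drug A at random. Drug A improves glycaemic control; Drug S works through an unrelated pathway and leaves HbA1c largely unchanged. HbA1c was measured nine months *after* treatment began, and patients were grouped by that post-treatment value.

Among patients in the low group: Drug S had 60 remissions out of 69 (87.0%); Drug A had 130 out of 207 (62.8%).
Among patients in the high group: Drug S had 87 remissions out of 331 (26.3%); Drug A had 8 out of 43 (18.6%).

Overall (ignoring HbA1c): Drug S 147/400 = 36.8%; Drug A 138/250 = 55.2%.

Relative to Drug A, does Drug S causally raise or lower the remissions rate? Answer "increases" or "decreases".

decreases

HbA1c lies on the pathway drug → HbA1c → outcome, so adjusting for it blocks the indirect effect. For the total causal effect of drug, use the unadjusted pooled rates.
Pooled: Drug S 36.8% vs Drug A 55.2%; Drug A is higher overall.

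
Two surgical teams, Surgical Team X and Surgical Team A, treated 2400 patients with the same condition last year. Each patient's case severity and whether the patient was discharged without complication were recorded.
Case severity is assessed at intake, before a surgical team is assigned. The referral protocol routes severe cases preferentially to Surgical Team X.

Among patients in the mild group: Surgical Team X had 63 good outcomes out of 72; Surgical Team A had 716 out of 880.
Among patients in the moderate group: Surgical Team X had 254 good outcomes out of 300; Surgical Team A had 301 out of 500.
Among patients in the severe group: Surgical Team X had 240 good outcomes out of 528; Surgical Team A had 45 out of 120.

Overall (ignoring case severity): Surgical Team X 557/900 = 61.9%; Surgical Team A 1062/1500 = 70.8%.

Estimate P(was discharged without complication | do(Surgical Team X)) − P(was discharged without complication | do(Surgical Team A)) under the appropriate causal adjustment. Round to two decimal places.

Nothing the surgical team does changes case severity; the imbalance is an allocation artefact. With case severity also predicting the outcome, the pooled figure is confounded, and the within-stratum comparison is the causal one.
Adjusting over the population distribution of case severity: 0.397·(0.875−0.814) + 0.333·(0.847−0.602) + 0.270·(0.455−0.375) = +0.127.

+0.13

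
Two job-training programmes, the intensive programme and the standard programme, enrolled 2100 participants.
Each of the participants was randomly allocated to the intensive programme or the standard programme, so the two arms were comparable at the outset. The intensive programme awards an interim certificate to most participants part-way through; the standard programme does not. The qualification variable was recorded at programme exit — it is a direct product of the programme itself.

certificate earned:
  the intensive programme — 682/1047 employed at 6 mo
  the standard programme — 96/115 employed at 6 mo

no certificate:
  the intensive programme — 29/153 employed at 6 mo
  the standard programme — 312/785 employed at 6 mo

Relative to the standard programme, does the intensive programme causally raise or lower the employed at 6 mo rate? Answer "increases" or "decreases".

Qualification attained during the programme lies on the pathway programme → qualification attained during the programme → outcome, so adjusting for it blocks the indirect effect. For the total causal effect of programme, use the unadjusted pooled rates.
Pooled: the intensive programme 59.2% vs the standard programme 45.3%; the intensive programme is higher overall.

increases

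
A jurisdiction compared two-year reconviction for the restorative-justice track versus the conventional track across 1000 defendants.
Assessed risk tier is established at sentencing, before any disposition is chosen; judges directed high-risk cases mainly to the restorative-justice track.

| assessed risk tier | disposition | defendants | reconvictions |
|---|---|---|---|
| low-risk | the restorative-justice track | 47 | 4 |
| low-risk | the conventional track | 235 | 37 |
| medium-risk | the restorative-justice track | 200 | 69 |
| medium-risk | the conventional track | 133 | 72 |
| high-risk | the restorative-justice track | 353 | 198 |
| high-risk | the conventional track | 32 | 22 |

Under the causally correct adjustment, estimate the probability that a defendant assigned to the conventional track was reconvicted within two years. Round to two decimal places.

The stratified and pooled comparisons disagree (the restorative-justice track wins within each assessed risk tier; the conventional track wins overall), so the answer turns on the causal role of assessed risk tier.
Assessed risk tier differs across dispositions for reasons unrelated to any effect of the disposition itself, and it separately predicts the outcome — a classic confounder. We must compare within assessed risk tier levels.
Standardising the conventional track to the population assessed risk tier mix: 0.282·37/235 + 0.333·72/133 + 0.385·22/32 = 0.489.

0.49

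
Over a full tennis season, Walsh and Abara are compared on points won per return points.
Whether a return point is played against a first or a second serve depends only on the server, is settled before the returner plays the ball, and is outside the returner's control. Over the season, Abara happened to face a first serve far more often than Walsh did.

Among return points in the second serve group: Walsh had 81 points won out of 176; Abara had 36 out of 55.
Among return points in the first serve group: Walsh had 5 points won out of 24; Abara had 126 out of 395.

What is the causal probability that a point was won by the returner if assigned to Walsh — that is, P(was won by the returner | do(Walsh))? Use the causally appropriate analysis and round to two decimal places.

0.30

Nothing the player does changes serve type; the imbalance is an allocation artefact. With serve type also predicting the outcome, the pooled figure is confounded, and the within-stratum comparison is the causal one.
Standardising Walsh to the population serve type mix: 0.355·81/176 + 0.645·5/24 = 0.298.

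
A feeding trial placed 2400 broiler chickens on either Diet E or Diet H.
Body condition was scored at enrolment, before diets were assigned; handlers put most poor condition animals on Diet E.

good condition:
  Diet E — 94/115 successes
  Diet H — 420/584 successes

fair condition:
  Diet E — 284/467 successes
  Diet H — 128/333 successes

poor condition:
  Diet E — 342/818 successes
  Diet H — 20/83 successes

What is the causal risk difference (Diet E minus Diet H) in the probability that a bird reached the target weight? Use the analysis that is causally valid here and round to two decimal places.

The stratified and pooled comparisons disagree (Diet E wins within each starting body condition; Diet H wins overall), so the answer turns on the causal role of starting body condition.
The imbalance in starting body condition arose from how broiler chickens were allocated, not from anything the diet did; and starting body condition independently affects the outcome. The pooled gap is confounded — condition on starting body condition.
Adjusting over the population distribution of starting body condition: 0.291·(0.817−0.719) + 0.333·(0.608−0.384) + 0.375·(0.418−0.241) = +0.170.

+0.17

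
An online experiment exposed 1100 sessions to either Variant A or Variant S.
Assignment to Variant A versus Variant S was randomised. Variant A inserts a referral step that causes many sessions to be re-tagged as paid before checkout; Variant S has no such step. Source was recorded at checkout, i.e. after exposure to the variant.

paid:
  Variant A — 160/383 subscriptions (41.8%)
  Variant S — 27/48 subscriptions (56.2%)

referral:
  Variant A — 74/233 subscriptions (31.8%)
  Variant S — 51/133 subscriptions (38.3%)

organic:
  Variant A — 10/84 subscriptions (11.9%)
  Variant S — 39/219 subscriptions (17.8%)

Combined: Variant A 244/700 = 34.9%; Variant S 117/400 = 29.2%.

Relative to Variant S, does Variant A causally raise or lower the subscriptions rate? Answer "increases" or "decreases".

increases

The traffic source-specific comparison favours Variant S throughout, but the pooled figures favour Variant A. The question is whether to condition on traffic source.
Traffic source lies on the pathway variant → traffic source → outcome, so adjusting for it blocks the indirect effect. For the total causal effect of variant, use the unadjusted pooled rates.
Pooled: Variant A 34.9% vs Variant S 29.2%; Variant A is higher overall.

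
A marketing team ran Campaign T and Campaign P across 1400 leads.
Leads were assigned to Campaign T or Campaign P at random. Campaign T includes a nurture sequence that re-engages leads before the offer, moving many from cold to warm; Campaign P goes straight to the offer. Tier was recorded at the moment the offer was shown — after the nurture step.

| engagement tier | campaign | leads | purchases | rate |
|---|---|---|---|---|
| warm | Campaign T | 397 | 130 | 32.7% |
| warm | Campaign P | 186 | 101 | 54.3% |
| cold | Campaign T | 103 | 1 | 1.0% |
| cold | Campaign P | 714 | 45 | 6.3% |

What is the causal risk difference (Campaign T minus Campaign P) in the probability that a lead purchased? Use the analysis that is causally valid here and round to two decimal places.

The engagement tier-specific comparison favours Campaign P throughout, but the pooled figures favour Campaign T. The question is whether to condition on engagement tier.
Engagement tier is recorded after the campaign and is itself shifted by it — it sits on the causal path from campaign to outcome. Conditioning on a mediator would strip out part of the effect we want; the pooled comparison gives the total causal effect.
The causal difference is the pooled difference: 0.262 − 0.162 = +0.100.

+0.10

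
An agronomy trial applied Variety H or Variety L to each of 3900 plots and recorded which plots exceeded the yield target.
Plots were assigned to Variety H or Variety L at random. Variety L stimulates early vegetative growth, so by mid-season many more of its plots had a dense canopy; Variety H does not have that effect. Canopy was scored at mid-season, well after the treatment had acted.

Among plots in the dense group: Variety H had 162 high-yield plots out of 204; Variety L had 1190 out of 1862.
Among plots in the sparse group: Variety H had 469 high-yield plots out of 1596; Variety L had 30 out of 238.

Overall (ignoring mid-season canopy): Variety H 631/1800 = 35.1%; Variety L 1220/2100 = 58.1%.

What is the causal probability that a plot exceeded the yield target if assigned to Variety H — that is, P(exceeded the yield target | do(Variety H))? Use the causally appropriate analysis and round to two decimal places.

Stratifying would compare varietys among plots the varietys themselves sorted into mid-season canopy groups — a form of selection on an intermediate. The unconditioned pooled rates give the total causal effect.
So P(outcome | do(Variety H)) is just the pooled rate for Variety H: 631/1800 = 0.351.

0.35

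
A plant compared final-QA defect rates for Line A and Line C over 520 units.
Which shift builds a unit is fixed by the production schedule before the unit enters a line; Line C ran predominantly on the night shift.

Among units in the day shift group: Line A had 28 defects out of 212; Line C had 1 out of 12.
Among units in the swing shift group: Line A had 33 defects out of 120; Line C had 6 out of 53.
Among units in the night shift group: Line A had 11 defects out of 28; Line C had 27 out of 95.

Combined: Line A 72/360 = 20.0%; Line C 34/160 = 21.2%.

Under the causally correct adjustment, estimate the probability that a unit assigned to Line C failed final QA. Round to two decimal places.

0.14

Shift satisfies the back-door criterion: it is not a descendant of the line, and it blocks the spurious path from line to outcome. Adjusting for it (i.e., using the within-shift rates) gives the causal effect.
Standardising Line C to the population shift mix: 0.431·1/12 + 0.333·6/53 + 0.237·27/95 = 0.141.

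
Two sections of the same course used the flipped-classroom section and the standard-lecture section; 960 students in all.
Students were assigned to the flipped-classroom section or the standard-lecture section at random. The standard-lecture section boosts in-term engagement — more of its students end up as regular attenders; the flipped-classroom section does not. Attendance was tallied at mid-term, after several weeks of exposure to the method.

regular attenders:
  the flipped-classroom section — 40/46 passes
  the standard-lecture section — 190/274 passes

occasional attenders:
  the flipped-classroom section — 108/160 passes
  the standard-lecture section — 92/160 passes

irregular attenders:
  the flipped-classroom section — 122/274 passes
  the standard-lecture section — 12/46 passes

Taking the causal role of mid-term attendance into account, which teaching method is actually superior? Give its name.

the standard-lecture section

The mid-term attendance-specific comparison favours the flipped-classroom section throughout, but the pooled figures favour the standard-lecture section. The question is whether to condition on mid-term attendance.
Stratifying would compare teaching methods among students the teaching methods themselves sorted into mid-term attendance groups — a form of selection on an intermediate. The unconditioned pooled rates give the total causal effect.
Pooled: the flipped-classroom section 56.2% vs the standard-lecture section 61.3%; the standard-lecture section is higher overall.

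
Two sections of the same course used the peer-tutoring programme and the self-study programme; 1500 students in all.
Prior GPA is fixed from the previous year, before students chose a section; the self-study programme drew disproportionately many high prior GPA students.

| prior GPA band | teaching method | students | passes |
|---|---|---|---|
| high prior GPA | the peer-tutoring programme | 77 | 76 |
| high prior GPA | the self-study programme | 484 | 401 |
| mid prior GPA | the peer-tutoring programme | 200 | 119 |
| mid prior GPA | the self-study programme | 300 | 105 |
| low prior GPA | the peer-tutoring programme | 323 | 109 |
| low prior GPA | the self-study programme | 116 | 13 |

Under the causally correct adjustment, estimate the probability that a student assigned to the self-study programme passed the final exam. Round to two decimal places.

the peer-tutoring programme is higher inside every prior GPA band stratum but the self-study programme is higher in aggregate. Whether to stratify depends on how prior GPA band relates to the teaching method.
Prior GPA band is set before the teaching method has any effect — it is not caused by the teaching method — and it independently drives the outcome. That makes it a confounder, so the causal comparison is within prior GPA band levels.
Standardising the self-study programme to the population prior GPA band mix: 0.374·401/484 + 0.333·105/300 + 0.293·13/116 = 0.459.

0.46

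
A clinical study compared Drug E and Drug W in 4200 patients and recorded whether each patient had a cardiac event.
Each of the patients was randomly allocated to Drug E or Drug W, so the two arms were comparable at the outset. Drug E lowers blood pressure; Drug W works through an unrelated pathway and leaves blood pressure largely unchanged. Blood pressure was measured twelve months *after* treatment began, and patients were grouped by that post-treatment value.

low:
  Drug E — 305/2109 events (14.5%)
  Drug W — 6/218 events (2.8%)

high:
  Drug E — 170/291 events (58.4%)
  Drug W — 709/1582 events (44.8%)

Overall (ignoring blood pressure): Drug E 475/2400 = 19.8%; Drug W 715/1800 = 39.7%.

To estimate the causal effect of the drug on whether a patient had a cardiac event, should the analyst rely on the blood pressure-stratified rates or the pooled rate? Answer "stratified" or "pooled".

Stratifying would compare drugs among patients the drugs themselves sorted into blood pressure groups — a form of selection on an intermediate. The unconditioned pooled rates give the total causal effect.
Pooled: Drug E 19.8% vs Drug W 39.7%; Drug E is lower overall.

pooled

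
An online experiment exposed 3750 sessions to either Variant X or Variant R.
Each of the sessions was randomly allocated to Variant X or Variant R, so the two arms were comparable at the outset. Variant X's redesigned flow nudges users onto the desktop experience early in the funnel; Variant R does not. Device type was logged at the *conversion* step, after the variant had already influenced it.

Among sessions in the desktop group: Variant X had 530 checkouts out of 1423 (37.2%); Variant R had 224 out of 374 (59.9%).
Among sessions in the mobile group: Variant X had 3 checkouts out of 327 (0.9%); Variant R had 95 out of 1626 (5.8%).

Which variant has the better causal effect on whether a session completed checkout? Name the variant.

The device type-specific comparison favours Variant R throughout, but the pooled figures favour Variant X. The question is whether to condition on device type.
Device type is downstream of the variant. One should not condition on a consequence of treatment, so the overall rates are the right comparison.
Pooled: Variant X 30.5% vs Variant R 16.0%; Variant X is higher overall.

Variant X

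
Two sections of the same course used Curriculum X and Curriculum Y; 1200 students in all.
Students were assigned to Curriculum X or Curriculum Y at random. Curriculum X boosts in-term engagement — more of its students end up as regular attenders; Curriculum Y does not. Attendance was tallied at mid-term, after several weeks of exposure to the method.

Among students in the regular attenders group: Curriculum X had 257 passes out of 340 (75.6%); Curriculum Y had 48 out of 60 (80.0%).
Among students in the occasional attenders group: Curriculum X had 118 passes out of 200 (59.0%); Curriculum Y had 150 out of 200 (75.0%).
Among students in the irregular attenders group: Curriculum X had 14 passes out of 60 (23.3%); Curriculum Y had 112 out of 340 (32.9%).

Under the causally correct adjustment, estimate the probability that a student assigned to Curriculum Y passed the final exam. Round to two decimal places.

Within every mid-term attendance level Curriculum Y has the higher rate, yet pooled Curriculum X does — Simpson's reversal.
The distribution of mid-term attendance is itself part of what the teaching method does — it is an intermediate outcome. Holding it fixed would remove that part of the effect; the total effect is the pooled difference.
So P(outcome | do(Curriculum Y)) is just the pooled rate for Curriculum Y: 310/600 = 0.517.

0.52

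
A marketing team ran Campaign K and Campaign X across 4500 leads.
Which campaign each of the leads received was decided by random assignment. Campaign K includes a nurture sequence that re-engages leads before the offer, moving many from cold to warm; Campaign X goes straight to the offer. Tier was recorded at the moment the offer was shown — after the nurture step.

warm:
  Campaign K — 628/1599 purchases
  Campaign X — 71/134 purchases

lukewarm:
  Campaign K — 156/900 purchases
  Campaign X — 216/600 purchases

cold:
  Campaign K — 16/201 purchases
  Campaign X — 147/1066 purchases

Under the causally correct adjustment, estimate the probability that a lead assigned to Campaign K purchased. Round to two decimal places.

Engagement tier is downstream of the campaign. One should not condition on a consequence of treatment, so the overall rates are the right comparison.
So P(outcome | do(Campaign K)) is just the pooled rate for Campaign K: 800/2700 = 0.296.

0.30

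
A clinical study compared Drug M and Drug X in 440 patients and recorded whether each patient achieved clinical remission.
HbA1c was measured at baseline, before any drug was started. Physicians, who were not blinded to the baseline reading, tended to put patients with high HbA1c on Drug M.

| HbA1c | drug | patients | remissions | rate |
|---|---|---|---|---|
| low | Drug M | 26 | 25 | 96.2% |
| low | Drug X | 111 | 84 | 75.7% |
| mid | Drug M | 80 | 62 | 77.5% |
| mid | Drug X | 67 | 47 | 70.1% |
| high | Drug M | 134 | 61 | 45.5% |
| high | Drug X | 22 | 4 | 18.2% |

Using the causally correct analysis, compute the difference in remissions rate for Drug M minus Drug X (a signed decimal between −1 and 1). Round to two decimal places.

The stratified and pooled comparisons disagree (Drug M wins within each HbA1c; Drug X wins overall), so the answer turns on the causal role of HbA1c.
HbA1c is set before the drug has any effect — it is not caused by the drug — and it independently drives the outcome. That makes it a confounder, so the causal comparison is within HbA1c levels.
Adjusting over the population distribution of HbA1c: 0.311·(0.962−0.757) + 0.334·(0.775−0.701) + 0.355·(0.455−0.182) = +0.185.

+0.19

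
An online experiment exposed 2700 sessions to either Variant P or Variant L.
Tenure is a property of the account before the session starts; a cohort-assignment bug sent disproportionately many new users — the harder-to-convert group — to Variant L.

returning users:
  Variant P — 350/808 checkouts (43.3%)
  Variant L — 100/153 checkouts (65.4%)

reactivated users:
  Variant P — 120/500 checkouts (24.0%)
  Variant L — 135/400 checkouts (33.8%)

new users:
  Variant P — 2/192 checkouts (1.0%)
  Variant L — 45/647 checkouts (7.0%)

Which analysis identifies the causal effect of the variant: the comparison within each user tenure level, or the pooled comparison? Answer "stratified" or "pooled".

Since user tenure is a pre-existing factor (not a product of the variant) and it affects the outcome on its own, it is a confounder. The stratified rates, not the pooled rate, identify the causal effect.
Within each level — returning users: 43.3% vs 65.4%; reactivated users: 24.0% vs 33.8%; new users: 1.0% vs 7.0% — Variant L is higher every time.

stratified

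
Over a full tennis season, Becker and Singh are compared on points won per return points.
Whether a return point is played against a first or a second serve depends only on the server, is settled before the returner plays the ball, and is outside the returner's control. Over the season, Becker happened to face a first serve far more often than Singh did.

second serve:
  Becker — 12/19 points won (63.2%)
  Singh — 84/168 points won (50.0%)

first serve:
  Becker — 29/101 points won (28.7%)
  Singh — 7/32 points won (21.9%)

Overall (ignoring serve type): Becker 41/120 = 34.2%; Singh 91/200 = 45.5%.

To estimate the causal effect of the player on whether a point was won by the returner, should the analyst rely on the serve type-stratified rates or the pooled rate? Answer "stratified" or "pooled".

stratified

The serve type-specific comparison favours Becker throughout, but the pooled figures favour Singh. The question is whether to condition on serve type.
Nothing the player does changes serve type; the imbalance is an allocation artefact. With serve type also predicting the outcome, the pooled figure is confounded, and the within-stratum comparison is the causal one.
Within each level — second serve: 63.2% vs 50.0%; first serve: 28.7% vs 21.9% — Becker is higher every time.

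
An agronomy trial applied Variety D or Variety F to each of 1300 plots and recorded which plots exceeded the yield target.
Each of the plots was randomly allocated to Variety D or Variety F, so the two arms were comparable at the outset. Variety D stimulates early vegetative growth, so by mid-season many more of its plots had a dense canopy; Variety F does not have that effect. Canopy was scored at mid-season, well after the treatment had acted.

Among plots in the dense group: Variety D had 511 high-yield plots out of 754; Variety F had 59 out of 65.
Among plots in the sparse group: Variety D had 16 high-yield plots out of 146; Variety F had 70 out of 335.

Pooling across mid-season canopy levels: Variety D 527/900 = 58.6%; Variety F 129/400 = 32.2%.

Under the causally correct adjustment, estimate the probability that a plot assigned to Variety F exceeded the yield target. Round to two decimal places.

Stratifying would compare varietys among plots the varietys themselves sorted into mid-season canopy groups — a form of selection on an intermediate. The unconditioned pooled rates give the total causal effect.
So P(outcome | do(Variety F)) is just the pooled rate for Variety F: 129/400 = 0.323.

0.32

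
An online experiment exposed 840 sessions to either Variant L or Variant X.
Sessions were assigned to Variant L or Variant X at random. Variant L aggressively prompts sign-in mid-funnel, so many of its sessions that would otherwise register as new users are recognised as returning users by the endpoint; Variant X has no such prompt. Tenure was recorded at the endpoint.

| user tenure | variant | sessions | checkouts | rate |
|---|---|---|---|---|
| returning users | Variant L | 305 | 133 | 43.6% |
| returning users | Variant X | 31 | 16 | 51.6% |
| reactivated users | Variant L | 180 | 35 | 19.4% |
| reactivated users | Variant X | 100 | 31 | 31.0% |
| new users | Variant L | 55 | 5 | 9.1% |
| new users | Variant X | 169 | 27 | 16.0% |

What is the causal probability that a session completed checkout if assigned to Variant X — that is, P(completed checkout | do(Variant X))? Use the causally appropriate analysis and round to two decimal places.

0.25

User tenure is recorded after the variant and is itself shifted by it — it sits on the causal path from variant to outcome. Conditioning on a mediator would strip out part of the effect we want; the pooled comparison gives the total causal effect.
So P(outcome | do(Variant X)) is just the pooled rate for Variant X: 74/300 = 0.247.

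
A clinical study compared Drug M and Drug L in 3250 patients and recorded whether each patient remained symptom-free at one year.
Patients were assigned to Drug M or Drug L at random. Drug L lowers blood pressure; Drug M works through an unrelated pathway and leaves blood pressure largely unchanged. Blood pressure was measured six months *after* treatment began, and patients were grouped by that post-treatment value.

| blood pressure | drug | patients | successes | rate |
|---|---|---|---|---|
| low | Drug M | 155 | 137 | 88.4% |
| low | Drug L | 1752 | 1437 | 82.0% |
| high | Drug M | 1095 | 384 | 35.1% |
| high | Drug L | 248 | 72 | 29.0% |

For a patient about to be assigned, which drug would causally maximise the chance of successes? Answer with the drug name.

Drug L

The blood pressure-specific comparison favours Drug M throughout, but the pooled figures favour Drug L. The question is whether to condition on blood pressure.
Blood pressure is recorded after the drug and is itself shifted by it — it sits on the causal path from drug to outcome. Conditioning on a mediator would strip out part of the effect we want; the pooled comparison gives the total causal effect.
Pooled: Drug M 41.7% vs Drug L 75.4%; Drug L is higher overall.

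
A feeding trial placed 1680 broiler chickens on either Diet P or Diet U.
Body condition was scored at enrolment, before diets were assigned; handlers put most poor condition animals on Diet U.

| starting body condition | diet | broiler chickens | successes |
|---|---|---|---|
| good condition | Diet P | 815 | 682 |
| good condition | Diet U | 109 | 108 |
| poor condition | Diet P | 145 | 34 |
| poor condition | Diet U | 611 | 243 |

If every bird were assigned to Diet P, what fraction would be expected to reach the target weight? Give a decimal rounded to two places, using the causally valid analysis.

The starting body condition-specific comparison favours Diet U throughout, but the pooled figures favour Diet P. The question is whether to condition on starting body condition.
Since starting body condition is a pre-existing factor (not a product of the diet) and it affects the outcome on its own, it is a confounder. The stratified rates, not the pooled rate, identify the causal effect.
Standardising Diet P to the population starting body condition mix: 0.550·682/815 + 0.450·34/145 = 0.566.

0.57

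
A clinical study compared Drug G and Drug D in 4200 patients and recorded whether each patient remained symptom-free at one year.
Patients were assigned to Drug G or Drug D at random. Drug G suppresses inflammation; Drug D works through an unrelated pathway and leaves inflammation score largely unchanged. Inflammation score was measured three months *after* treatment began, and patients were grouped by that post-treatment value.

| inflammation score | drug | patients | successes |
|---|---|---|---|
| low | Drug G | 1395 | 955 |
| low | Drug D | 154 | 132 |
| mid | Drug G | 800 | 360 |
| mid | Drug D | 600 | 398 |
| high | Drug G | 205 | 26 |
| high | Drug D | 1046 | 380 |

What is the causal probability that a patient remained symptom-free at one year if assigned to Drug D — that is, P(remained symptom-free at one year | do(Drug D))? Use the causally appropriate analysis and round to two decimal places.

Within every inflammation score level Drug D has the higher rate, yet pooled Drug G does — Simpson's reversal.
Stratifying would compare drugs among patients the drugs themselves sorted into inflammation score groups — a form of selection on an intermediate. The unconditioned pooled rates give the total causal effect.
So P(outcome | do(Drug D)) is just the pooled rate for Drug D: 910/1800 = 0.506.

0.51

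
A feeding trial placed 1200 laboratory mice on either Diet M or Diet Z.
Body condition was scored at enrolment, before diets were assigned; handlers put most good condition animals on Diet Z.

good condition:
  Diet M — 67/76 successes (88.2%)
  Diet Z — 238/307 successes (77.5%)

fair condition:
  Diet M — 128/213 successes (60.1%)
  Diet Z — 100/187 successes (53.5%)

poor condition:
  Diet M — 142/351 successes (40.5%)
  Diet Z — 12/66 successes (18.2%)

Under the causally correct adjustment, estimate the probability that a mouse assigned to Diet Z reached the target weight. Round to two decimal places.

0.49

Within every starting body condition level Diet M has the higher rate, yet pooled Diet Z does — Simpson's reversal.
The imbalance in starting body condition arose from how laboratory mice were allocated, not from anything the diet did; and starting body condition independently affects the outcome. The pooled gap is confounded — condition on starting body condition.
Standardising Diet Z to the population starting body condition mix: 0.319·238/307 + 0.333·100/187 + 0.347·12/66 = 0.489.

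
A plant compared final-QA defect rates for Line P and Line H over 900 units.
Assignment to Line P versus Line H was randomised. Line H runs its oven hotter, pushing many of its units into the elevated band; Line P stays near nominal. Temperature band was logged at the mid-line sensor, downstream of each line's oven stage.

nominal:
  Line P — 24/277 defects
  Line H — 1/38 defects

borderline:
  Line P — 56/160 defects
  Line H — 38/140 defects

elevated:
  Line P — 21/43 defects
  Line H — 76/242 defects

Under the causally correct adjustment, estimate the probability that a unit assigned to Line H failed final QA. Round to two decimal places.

0.27

The in-process temperature band-specific comparison favours Line H throughout, but the pooled figures favour Line P. The question is whether to condition on in-process temperature band.
In-process temperature band is recorded after the line and is itself shifted by it — it sits on the causal path from line to outcome. Conditioning on a mediator would strip out part of the effect we want; the pooled comparison gives the total causal effect.
So P(outcome | do(Line H)) is just the pooled rate for Line H: 115/420 = 0.274.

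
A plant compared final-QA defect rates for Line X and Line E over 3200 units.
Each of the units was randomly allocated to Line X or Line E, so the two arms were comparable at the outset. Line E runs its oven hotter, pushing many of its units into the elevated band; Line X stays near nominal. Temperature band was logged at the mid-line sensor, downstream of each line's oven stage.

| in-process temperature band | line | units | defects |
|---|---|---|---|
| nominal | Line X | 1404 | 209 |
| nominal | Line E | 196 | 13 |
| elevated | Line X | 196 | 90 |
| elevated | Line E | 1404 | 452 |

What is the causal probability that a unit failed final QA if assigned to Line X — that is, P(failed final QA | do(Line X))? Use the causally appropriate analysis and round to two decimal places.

The in-process temperature band-specific comparison favours Line E throughout, but the pooled figures favour Line X. The question is whether to condition on in-process temperature band.
The distribution of in-process temperature band is itself part of what the line does — it is an intermediate outcome. Holding it fixed would remove that part of the effect; the total effect is the pooled difference.
So P(outcome | do(Line X)) is just the pooled rate for Line X: 299/1600 = 0.187.

0.19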